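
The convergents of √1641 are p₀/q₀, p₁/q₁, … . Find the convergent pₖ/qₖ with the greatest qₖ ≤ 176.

√1641 = [40; 1, 1, 26, 1, 1, 80, …] (period length 6).
Convergents:
  p_0/q_0 = 40/1
  p_1/q_1 = 41/1
  p_2/q_2 = 81/2
  p_3/q_3 = 2147/53
  p_4/q_4 = 2228/55
  p_5/q_5 = 4375/108
  p_6/q_6 = 352228/8695
q_5 = 108 ≤ 176 < 8695 = q_6, so the answer is 4375/108.

4375/108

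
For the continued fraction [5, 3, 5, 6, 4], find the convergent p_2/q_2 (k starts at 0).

85/16

Using pₖ = aₖpₖ₋₁ + pₖ₋₂, qₖ = aₖqₖ₋₁ + qₖ₋₂ (with p₋₁=1, p₋₂=0, q₋₁=0, q₋₂=1):
  k=0: a=5, p=5, q=1
  k=1: a=3, p=16, q=3
  k=2: a=5, p=85, q=16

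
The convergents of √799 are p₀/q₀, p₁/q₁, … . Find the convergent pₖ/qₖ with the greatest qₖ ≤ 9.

√799 = [28; 3, 1, 3, 56, …] (period length 4).
Convergents:
  p_0/q_0 = 28/1
  p_1/q_1 = 85/3
  p_2/q_2 = 113/4
  p_3/q_3 = 424/15
q_2 = 4 ≤ 9 < 15 = q_3, so the answer is 113/4.

113/4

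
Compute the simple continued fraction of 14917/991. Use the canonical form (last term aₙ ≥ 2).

[15; 19, 17, 3]

14917 = 15×991 + 52
991 = 19×52 + 3
52 = 17×3 + 1
3 = 3×1 + 0  (stop)
So 14917/991 = [15; 19, 17, 3].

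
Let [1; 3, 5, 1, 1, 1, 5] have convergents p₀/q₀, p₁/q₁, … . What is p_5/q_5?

71/54

Using pₖ = aₖpₖ₋₁ + pₖ₋₂, qₖ = aₖqₖ₋₁ + qₖ₋₂ (with p₋₁=1, p₋₂=0, q₋₁=0, q₋₂=1):
  k=0: a=1, p=1, q=1
  k=1: a=3, p=4, q=3
  k=2: a=5, p=21, q=16
  k=3: a=1, p=25, q=19
  k=4: a=1, p=46, q=35
  k=5: a=1, p=71, q=54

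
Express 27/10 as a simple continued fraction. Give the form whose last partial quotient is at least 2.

[2; 1, 2, 3]

27 = 2×10 + 7
10 = 1×7 + 3
7 = 2×3 + 1
3 = 3×1 + 0  (stop)
So 27/10 = [2; 1, 2, 3].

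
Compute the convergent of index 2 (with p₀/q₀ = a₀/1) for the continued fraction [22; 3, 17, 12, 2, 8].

1161/52

Using pₖ = aₖpₖ₋₁ + pₖ₋₂, qₖ = aₖqₖ₋₁ + qₖ₋₂ (with p₋₁=1, p₋₂=0, q₋₁=0, q₋₂=1):
  k=0: a=22, p=22, q=1
  k=1: a=3, p=67, q=3
  k=2: a=17, p=1161, q=52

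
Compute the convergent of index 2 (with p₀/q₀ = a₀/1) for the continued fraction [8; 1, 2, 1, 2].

Using pₖ = aₖpₖ₋₁ + pₖ₋₂, qₖ = aₖqₖ₋₁ + qₖ₋₂ (with p₋₁=1, p₋₂=0, q₋₁=0, q₋₂=1):
  k=0: a=8, p=8, q=1
  k=1: a=1, p=9, q=1
  k=2: a=2, p=26, q=3

26/3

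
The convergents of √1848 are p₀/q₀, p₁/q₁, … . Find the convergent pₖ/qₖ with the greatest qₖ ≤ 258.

√1848 = [42; 1, 84, …] (period length 2).
Convergents:
  p_0/q_0 = 42/1
  p_1/q_1 = 43/1
  p_2/q_2 = 3654/85
  p_3/q_3 = 3697/86
  p_4/q_4 = 314202/7309
q_3 = 86 ≤ 258 < 7309 = q_4, so the answer is 3697/86.

3697/86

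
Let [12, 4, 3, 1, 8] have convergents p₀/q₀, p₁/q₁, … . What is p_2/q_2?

159/13

Using pₖ = aₖpₖ₋₁ + pₖ₋₂, qₖ = aₖqₖ₋₁ + qₖ₋₂ (with p₋₁=1, p₋₂=0, q₋₁=0, q₋₂=1):
  k=0: a=12, p=12, q=1
  k=1: a=4, p=49, q=4
  k=2: a=3, p=159, q=13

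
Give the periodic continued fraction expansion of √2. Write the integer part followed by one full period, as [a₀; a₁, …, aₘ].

a₀ = ⌊√2⌋ = 1.
With m₀=0, d₀=1 and mₖ₊₁ = dₖaₖ − mₖ, dₖ₊₁ = (n − mₖ₊₁²)/dₖ, aₖ₊₁ = ⌊(a₀+mₖ₊₁)/dₖ₊₁⌋:
  k=1: m=1, d=1, a=2
d=1 and a=2a₀=2 at k=1, so the next step gives (m, d) = (1, 1) again — its k=1 value — and the period has length 1.

[1; 2]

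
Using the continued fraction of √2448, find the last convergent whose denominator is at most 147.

2177/44

√2448 = [49; 2, 10, 2, 98, …] (period length 4).
Convergents:
  p_0/q_0 = 49/1
  p_1/q_1 = 99/2
  p_2/q_2 = 1039/21
  p_3/q_3 = 2177/44
  p_4/q_4 = 214385/4333
q_3 = 44 ≤ 147 < 4333 = q_4, so the answer is 2177/44.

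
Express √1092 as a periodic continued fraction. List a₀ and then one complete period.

a₀ = ⌊√1092⌋ = 33.
With m₀=0, d₀=1 and mₖ₊₁ = dₖaₖ − mₖ, dₖ₊₁ = (n − mₖ₊₁²)/dₖ, aₖ₊₁ = ⌊(a₀+mₖ₊₁)/dₖ₊₁⌋:
  k=1: m=33, d=3, a=22
  k=2: m=33, d=1, a=66
d=1 and a=2a₀=66 at k=2, so the next step gives (m, d) = (33, 3) again — its k=1 value — and the period has length 2.

[33; 22, 66]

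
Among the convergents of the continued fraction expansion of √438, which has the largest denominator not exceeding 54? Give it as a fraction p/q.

293/14

√438 = [20; 1, 12, 1, 40, …] (period length 4).
Convergents:
  p_0/q_0 = 20/1
  p_1/q_1 = 21/1
  p_2/q_2 = 272/13
  p_3/q_3 = 293/14
  p_4/q_4 = 11992/573
q_3 = 14 ≤ 54 < 573 = q_4, so the answer is 293/14.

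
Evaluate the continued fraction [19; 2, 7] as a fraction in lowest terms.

Fold from the inside: start with 7/1.
  2 + 1/7 = 15/7
  19 + 7/15 = 292/15

292/15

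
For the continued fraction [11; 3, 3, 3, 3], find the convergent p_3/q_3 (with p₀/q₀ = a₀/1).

373/33

Using pₖ = aₖpₖ₋₁ + pₖ₋₂, qₖ = aₖqₖ₋₁ + qₖ₋₂ (with p₋₁=1, p₋₂=0, q₋₁=0, q₋₂=1):
  k=0: a=11, p=11, q=1
  k=1: a=3, p=34, q=3
  k=2: a=3, p=113, q=10
  k=3: a=3, p=373, q=33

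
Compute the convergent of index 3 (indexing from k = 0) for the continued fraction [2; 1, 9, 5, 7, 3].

Using pₖ = aₖpₖ₋₁ + pₖ₋₂, qₖ = aₖqₖ₋₁ + qₖ₋₂ (with p₋₁=1, p₋₂=0, q₋₁=0, q₋₂=1):
  k=0: a=2, p=2, q=1
  k=1: a=1, p=3, q=1
  k=2: a=9, p=29, q=10
  k=3: a=5, p=148, q=51

148/51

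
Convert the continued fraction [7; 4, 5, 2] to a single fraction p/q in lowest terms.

333/46

Using pₖ = aₖpₖ₋₁ + pₖ₋₂ and qₖ = aₖqₖ₋₁ + qₖ₋₂:
  k=0: a=7, p=7, q=1
  k=1: a=4, p=29, q=4
  k=2: a=5, p=152, q=21
  k=3: a=2, p=333, q=46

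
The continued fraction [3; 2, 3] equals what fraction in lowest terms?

24/7

Fold from the inside: start with 3/1.
  2 + 1/3 = 7/3
  3 + 3/7 = 24/7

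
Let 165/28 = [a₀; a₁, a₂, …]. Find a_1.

1

165 = 5·28 + 25   →  a_0 = 5
28 = 1·25 + 3   →  a_1 = 1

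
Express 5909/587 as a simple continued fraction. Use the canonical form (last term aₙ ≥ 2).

[10; 15, 19, 2]

5909 = 10×587 + 39
587 = 15×39 + 2
39 = 19×2 + 1
2 = 2×1 + 0  (stop)
So 5909/587 = [10; 15, 19, 2].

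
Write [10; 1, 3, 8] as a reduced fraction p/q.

355/33

Using pₖ = aₖpₖ₋₁ + pₖ₋₂ and qₖ = aₖqₖ₋₁ + qₖ₋₂:
  k=0: a=10, p=10, q=1
  k=1: a=1, p=11, q=1
  k=2: a=3, p=43, q=4
  k=3: a=8, p=355, q=33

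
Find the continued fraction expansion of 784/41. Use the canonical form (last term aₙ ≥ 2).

784 = 19×41 + 5
41 = 8×5 + 1
5 = 5×1 + 0  (stop)
So 784/41 = [19; 8, 5].

[19; 8, 5]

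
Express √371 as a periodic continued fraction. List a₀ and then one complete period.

a₀ = ⌊√371⌋ = 19.
With m₀=0, d₀=1 and mₖ₊₁ = dₖaₖ − mₖ, dₖ₊₁ = (n − mₖ₊₁²)/dₖ, aₖ₊₁ = ⌊(a₀+mₖ₊₁)/dₖ₊₁⌋:
  k=1: m=19, d=10, a=3
  k=2: m=11, d=25, a=1
  k=3: m=14, d=7, a=4
  k=4: m=14, d=25, a=1
  k=5: m=11, d=10, a=3
  k=6: m=19, d=1, a=38
d=1 and a=2a₀=38 at k=6, so the next step gives (m, d) = (19, 10) again — its k=1 value — and the period has length 6.

[19; 3, 1, 4, 1, 3, 38]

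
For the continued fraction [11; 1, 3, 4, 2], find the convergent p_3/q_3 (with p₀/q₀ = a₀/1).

Using pₖ = aₖpₖ₋₁ + pₖ₋₂, qₖ = aₖqₖ₋₁ + qₖ₋₂ (with p₋₁=1, p₋₂=0, q₋₁=0, q₋₂=1):
  k=0: a=11, p=11, q=1
  k=1: a=1, p=12, q=1
  k=2: a=3, p=47, q=4
  k=3: a=4, p=200, q=17

200/17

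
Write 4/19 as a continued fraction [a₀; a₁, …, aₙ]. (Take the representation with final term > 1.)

[0; 4, 1, 3]

4 = 0*19 + 4
19 = 4*4 + 3
4 = 1*3 + 1
3 = 3*1 + 0  (stop)
So 4/19 = [0; 4, 1, 3].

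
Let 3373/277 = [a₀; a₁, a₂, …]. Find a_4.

1

3373 = 12·277 + 49   →  a_0 = 12
277 = 5·49 + 32   →  a_1 = 5
49 = 1·32 + 17   →  a_2 = 1
32 = 1·17 + 15   →  a_3 = 1
17 = 1·15 + 2   →  a_4 = 1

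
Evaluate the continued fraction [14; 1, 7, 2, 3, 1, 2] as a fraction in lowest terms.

3140/211

Fold from the inside: start with 2/1.
  1 + 1/2 = 3/2
  3 + 2/3 = 11/3
  2 + 3/11 = 25/11
  7 + 11/25 = 186/25
  1 + 25/186 = 211/186
  14 + 186/211 = 3140/211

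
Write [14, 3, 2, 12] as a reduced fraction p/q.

Fold from the inside: start with 12/1.
  2 + 1/12 = 25/12
  3 + 12/25 = 87/25
  14 + 25/87 = 1243/87

1243/87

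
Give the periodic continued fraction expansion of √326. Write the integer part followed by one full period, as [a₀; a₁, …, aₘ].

[18; 18, 36]

a₀ = ⌊√326⌋ = 18.
With m₀=0, d₀=1 and mₖ₊₁ = dₖaₖ − mₖ, dₖ₊₁ = (n − mₖ₊₁²)/dₖ, aₖ₊₁ = ⌊(a₀+mₖ₊₁)/dₖ₊₁⌋:
  k=1: m=18, d=2, a=18
  k=2: m=18, d=1, a=36
d=1 and a=2a₀=36 at k=2, so the next step gives (m, d) = (18, 2) again — its k=1 value — and the period has length 2.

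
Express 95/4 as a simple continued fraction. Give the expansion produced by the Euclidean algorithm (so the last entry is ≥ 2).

[23; 1, 3]

95 = 23*4 + 3
4 = 1*3 + 1
3 = 3*1 + 0  (stop)
So 95/4 = [23; 1, 3].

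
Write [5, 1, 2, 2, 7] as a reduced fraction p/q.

297/52

Using pₖ = aₖpₖ₋₁ + pₖ₋₂ and qₖ = aₖqₖ₋₁ + qₖ₋₂:
  k=0: a=5, p=5, q=1
  k=1: a=1, p=6, q=1
  k=2: a=2, p=17, q=3
  k=3: a=2, p=40, q=7
  k=4: a=7, p=297, q=52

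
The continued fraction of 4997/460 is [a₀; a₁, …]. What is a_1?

1

4997 = 10·460 + 397   →  a_0 = 10
460 = 1·397 + 63   →  a_1 = 1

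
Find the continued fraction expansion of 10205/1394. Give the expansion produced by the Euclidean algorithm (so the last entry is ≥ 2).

[7; 3, 8, 2, 3, 3, 2]

10205 = 7·1394 + 447
1394 = 3·447 + 53
447 = 8·53 + 23
53 = 2·23 + 7
23 = 3·7 + 2
7 = 3·2 + 1
2 = 2·1 + 0  (stop)
So 10205/1394 = [7; 3, 8, 2, 3, 3, 2].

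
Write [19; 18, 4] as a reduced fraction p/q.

1391/73

Fold from the inside: start with 4/1.
  18 + 1/4 = 73/4
  19 + 4/73 = 1391/73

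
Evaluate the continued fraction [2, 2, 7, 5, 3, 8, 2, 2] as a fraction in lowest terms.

Using pₖ = aₖpₖ₋₁ + pₖ₋₂ and qₖ = aₖqₖ₋₁ + qₖ₋₂:
  k=0: a=2, p=2, q=1
  k=1: a=2, p=5, q=2
  k=2: a=7, p=37, q=15
  k=3: a=5, p=190, q=77
  k=4: a=3, p=607, q=246
  k=5: a=8, p=5046, q=2045
  k=6: a=2, p=10699, q=4336
  k=7: a=2, p=26444, q=10717

26444/10717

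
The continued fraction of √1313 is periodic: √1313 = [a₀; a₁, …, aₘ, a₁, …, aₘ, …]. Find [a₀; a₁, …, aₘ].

a₀ = ⌊√1313⌋ = 36.
With m₀=0, d₀=1 and mₖ₊₁ = dₖaₖ − mₖ, dₖ₊₁ = (n − mₖ₊₁²)/dₖ, aₖ₊₁ = ⌊(a₀+mₖ₊₁)/dₖ₊₁⌋:
  k=1: m=36, d=17, a=4
  k=2: m=32, d=17, a=4
  k=3: m=36, d=1, a=72
d=1 and a=2a₀=72 at k=3, so the next step gives (m, d) = (36, 17) again — its k=1 value — and the period has length 3.

[36; 4, 4, 72]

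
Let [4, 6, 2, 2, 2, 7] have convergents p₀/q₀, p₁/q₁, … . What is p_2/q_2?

54/13

Using pₖ = aₖpₖ₋₁ + pₖ₋₂, qₖ = aₖqₖ₋₁ + qₖ₋₂ (with p₋₁=1, p₋₂=0, q₋₁=0, q₋₂=1):
  k=0: a=4, p=4, q=1
  k=1: a=6, p=25, q=6
  k=2: a=2, p=54, q=13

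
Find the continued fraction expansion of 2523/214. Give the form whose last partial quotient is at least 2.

[11; 1, 3, 1, 3, 11]

2523 = 11×214 + 169
214 = 1×169 + 45
169 = 3×45 + 34
45 = 1×34 + 11
34 = 3×11 + 1
11 = 11×1 + 0  (stop)
So 2523/214 = [11; 1, 3, 1, 3, 11].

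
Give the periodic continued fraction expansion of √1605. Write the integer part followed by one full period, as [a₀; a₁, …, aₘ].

a₀ = ⌊√1605⌋ = 40.
With m₀=0, d₀=1 and mₖ₊₁ = dₖaₖ − mₖ, dₖ₊₁ = (n − mₖ₊₁²)/dₖ, aₖ₊₁ = ⌊(a₀+mₖ₊₁)/dₖ₊₁⌋:
  k=1: m=40, d=5, a=16
  k=2: m=40, d=1, a=80
d=1 and a=2a₀=80 at k=2, so the next step gives (m, d) = (40, 5) again — its k=1 value — and the period has length 2.

[40; 16, 80]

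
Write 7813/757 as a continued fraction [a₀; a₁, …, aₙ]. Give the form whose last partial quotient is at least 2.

7813 = 10×757 + 243
757 = 3×243 + 28
243 = 8×28 + 19
28 = 1×19 + 9
19 = 2×9 + 1
9 = 9×1 + 0  (stop)
So 7813/757 = [10; 3, 8, 1, 2, 9].

[10; 3, 8, 1, 2, 9]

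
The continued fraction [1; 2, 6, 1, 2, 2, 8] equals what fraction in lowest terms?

Using pₖ = aₖpₖ₋₁ + pₖ₋₂ and qₖ = aₖqₖ₋₁ + qₖ₋₂:
  k=0: a=1, p=1, q=1
  k=1: a=2, p=3, q=2
  k=2: a=6, p=19, q=13
  k=3: a=1, p=22, q=15
  k=4: a=2, p=63, q=43
  k=5: a=2, p=148, q=101
  k=6: a=8, p=1247, q=851

1247/851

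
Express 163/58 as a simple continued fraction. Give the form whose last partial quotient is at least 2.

[2; 1, 4, 3, 1, 2]

163 = 2*58 + 47
58 = 1*47 + 11
47 = 4*11 + 3
11 = 3*3 + 2
3 = 1*2 + 1
2 = 2*1 + 0  (stop)
So 163/58 = [2; 1, 4, 3, 1, 2].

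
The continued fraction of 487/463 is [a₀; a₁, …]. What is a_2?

3

487 = 1·463 + 24   →  a_0 = 1
463 = 19·24 + 7   →  a_1 = 19
24 = 3·7 + 3   →  a_2 = 3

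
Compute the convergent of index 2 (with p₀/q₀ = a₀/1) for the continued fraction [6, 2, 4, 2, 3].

58/9

Using pₖ = aₖpₖ₋₁ + pₖ₋₂, qₖ = aₖqₖ₋₁ + qₖ₋₂ (with p₋₁=1, p₋₂=0, q₋₁=0, q₋₂=1):
  k=0: a=6, p=6, q=1
  k=1: a=2, p=13, q=2
  k=2: a=4, p=58, q=9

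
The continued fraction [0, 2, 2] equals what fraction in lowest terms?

2/5

Using pₖ = aₖpₖ₋₁ + pₖ₋₂ and qₖ = aₖqₖ₋₁ + qₖ₋₂:
  k=0: a=0, p=0, q=1
  k=1: a=2, p=1, q=2
  k=2: a=2, p=2, q=5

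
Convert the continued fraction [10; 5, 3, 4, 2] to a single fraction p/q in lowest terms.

Fold from the inside: start with 2/1.
  4 + 1/2 = 9/2
  3 + 2/9 = 29/9
  5 + 9/29 = 154/29
  10 + 29/154 = 1569/154

1569/154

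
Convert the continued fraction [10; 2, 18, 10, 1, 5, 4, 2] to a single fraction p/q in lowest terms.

236692/22571

Using pₖ = aₖpₖ₋₁ + pₖ₋₂ and qₖ = aₖqₖ₋₁ + qₖ₋₂:
  k=0: a=10, p=10, q=1
  k=1: a=2, p=21, q=2
  k=2: a=18, p=388, q=37
  k=3: a=10, p=3901, q=372
  k=4: a=1, p=4289, q=409
  k=5: a=5, p=25346, q=2417
  k=6: a=4, p=105673, q=10077
  k=7: a=2, p=236692, q=22571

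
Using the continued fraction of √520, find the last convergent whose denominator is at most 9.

√520 = [22; 1, 4, 11, 4, 1, 44, …] (period length 6).
Convergents:
  p_0/q_0 = 22/1
  p_1/q_1 = 23/1
  p_2/q_2 = 114/5
  p_3/q_3 = 1277/56
q_2 = 5 ≤ 9 < 56 = q_3, so the answer is 114/5.

114/5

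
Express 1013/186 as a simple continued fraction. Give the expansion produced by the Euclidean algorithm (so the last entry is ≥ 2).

1013 = 5*186 + 83
186 = 2*83 + 20
83 = 4*20 + 3
20 = 6*3 + 2
3 = 1*2 + 1
2 = 2*1 + 0  (stop)
So 1013/186 = [5; 2, 4, 6, 1, 2].

[5; 2, 4, 6, 1, 2]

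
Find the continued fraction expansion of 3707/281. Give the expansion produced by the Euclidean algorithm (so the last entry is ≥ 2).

3707 = 13*281 + 54
281 = 5*54 + 11
54 = 4*11 + 10
11 = 1*10 + 1
10 = 10*1 + 0  (stop)
So 3707/281 = [13; 5, 4, 1, 10].

[13; 5, 4, 1, 10]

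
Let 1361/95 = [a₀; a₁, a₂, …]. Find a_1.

1361 = 14·95 + 31   →  a_0 = 14
95 = 3·31 + 2   →  a_1 = 3

3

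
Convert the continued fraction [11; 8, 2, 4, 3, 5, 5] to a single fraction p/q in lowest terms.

75049/6750

Fold from the inside: start with 5/1.
  5 + 1/5 = 26/5
  3 + 5/26 = 83/26
  4 + 26/83 = 358/83
  2 + 83/358 = 799/358
  8 + 358/799 = 6750/799
  11 + 799/6750 = 75049/6750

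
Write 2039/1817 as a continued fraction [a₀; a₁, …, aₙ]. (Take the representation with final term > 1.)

[1; 8, 5, 2, 2, 2, 3]

2039 = 1×1817 + 222
1817 = 8×222 + 41
222 = 5×41 + 17
41 = 2×17 + 7
17 = 2×7 + 3
7 = 2×3 + 1
3 = 3×1 + 0  (stop)
So 2039/1817 = [1; 8, 5, 2, 2, 2, 3].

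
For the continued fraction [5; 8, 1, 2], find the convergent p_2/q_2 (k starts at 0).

Using pₖ = aₖpₖ₋₁ + pₖ₋₂, qₖ = aₖqₖ₋₁ + qₖ₋₂ (with p₋₁=1, p₋₂=0, q₋₁=0, q₋₂=1):
  k=0: a=5, p=5, q=1
  k=1: a=8, p=41, q=8
  k=2: a=1, p=46, q=9

46/9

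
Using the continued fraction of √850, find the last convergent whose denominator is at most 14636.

142421/4885

√850 = [29; 6, 2, 6, 58, …] (period length 4).
Convergents:
  p_0/q_0 = 29/1
  p_1/q_1 = 175/6
  p_2/q_2 = 379/13
  p_3/q_3 = 2449/84
  p_4/q_4 = 142421/4885
  p_5/q_5 = 856975/29394
q_4 = 4885 ≤ 14636 < 29394 = q_5, so the answer is 142421/4885.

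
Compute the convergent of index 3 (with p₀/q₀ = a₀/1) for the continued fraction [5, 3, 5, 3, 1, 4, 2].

Using pₖ = aₖpₖ₋₁ + pₖ₋₂, qₖ = aₖqₖ₋₁ + qₖ₋₂ (with p₋₁=1, p₋₂=0, q₋₁=0, q₋₂=1):
  k=0: a=5, p=5, q=1
  k=1: a=3, p=16, q=3
  k=2: a=5, p=85, q=16
  k=3: a=3, p=271, q=51

271/51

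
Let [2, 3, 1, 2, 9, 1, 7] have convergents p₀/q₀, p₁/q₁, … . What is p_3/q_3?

25/11

Using pₖ = aₖpₖ₋₁ + pₖ₋₂, qₖ = aₖqₖ₋₁ + qₖ₋₂ (with p₋₁=1, p₋₂=0, q₋₁=0, q₋₂=1):
  k=0: a=2, p=2, q=1
  k=1: a=3, p=7, q=3
  k=2: a=1, p=9, q=4
  k=3: a=2, p=25, q=11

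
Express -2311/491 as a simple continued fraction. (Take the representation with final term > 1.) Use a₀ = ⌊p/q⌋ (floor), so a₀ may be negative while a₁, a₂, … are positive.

[-5; 3, 2, 2, 3, 1, 2, 2]

-2311 = -5*491 + 144
491 = 3*144 + 59
144 = 2*59 + 26
59 = 2*26 + 7
26 = 3*7 + 5
7 = 1*5 + 2
5 = 2*2 + 1
2 = 2*1 + 0  (stop)
So -2311/491 = [-5; 3, 2, 2, 3, 1, 2, 2].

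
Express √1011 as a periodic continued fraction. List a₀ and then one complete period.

[31; 1, 3, 1, 9, 1, 3, 1, 62]

a₀ = ⌊√1011⌋ = 31.
With m₀=0, d₀=1 and mₖ₊₁ = dₖaₖ − mₖ, dₖ₊₁ = (n − mₖ₊₁²)/dₖ, aₖ₊₁ = ⌊(a₀+mₖ₊₁)/dₖ₊₁⌋:
  k=1: m=31, d=50, a=1
  k=2: m=19, d=13, a=3
  k=3: m=20, d=47, a=1
  k=4: m=27, d=6, a=9
  k=5: m=27, d=47, a=1
  k=6: m=20, d=13, a=3
  k=7: m=19, d=50, a=1
  k=8: m=31, d=1, a=62
d=1 and a=2a₀=62 at k=8, so the next step gives (m, d) = (31, 50) again — its k=1 value — and the period has length 8.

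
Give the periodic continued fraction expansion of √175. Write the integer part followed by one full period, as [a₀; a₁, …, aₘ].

a₀ = ⌊√175⌋ = 13.
With m₀=0, d₀=1 and mₖ₊₁ = dₖaₖ − mₖ, dₖ₊₁ = (n − mₖ₊₁²)/dₖ, aₖ₊₁ = ⌊(a₀+mₖ₊₁)/dₖ₊₁⌋:
  k=1: m=13, d=6, a=4
  k=2: m=11, d=9, a=2
  k=3: m=7, d=14, a=1
  k=4: m=7, d=9, a=2
  k=5: m=11, d=6, a=4
  k=6: m=13, d=1, a=26
d=1 and a=2a₀=26 at k=6, so the next step gives (m, d) = (13, 6) again — its k=1 value — and the period has length 6.

[13; 4, 2, 1, 2, 4, 26]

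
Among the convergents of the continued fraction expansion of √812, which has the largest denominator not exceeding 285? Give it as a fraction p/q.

√812 = [28; 2, 56, …] (period length 2).
Convergents:
  p_0/q_0 = 28/1
  p_1/q_1 = 57/2
  p_2/q_2 = 3220/113
  p_3/q_3 = 6497/228
  p_4/q_4 = 367052/12881
q_3 = 228 ≤ 285 < 12881 = q_4, so the answer is 6497/228.

6497/228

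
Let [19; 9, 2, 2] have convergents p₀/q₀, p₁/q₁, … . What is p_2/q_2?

Using pₖ = aₖpₖ₋₁ + pₖ₋₂, qₖ = aₖqₖ₋₁ + qₖ₋₂ (with p₋₁=1, p₋₂=0, q₋₁=0, q₋₂=1):
  k=0: a=19, p=19, q=1
  k=1: a=9, p=172, q=9
  k=2: a=2, p=363, q=19

363/19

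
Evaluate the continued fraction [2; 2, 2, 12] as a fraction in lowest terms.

Fold from the inside: start with 12/1.
  2 + 1/12 = 25/12
  2 + 12/25 = 62/25
  2 + 25/62 = 149/62

149/62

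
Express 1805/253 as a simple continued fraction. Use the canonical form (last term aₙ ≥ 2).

1805 = 7*253 + 34
253 = 7*34 + 15
34 = 2*15 + 4
15 = 3*4 + 3
4 = 1*3 + 1
3 = 3*1 + 0  (stop)
So 1805/253 = [7; 7, 2, 3, 1, 3].

[7; 7, 2, 3, 1, 3]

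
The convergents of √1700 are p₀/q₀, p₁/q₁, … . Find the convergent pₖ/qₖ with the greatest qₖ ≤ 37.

√1700 = [41; 4, 3, 20, 3, 4, 82, …] (period length 6).
Convergents:
  p_0/q_0 = 41/1
  p_1/q_1 = 165/4
  p_2/q_2 = 536/13
  p_3/q_3 = 10885/264
q_2 = 13 ≤ 37 < 264 = q_3, so the answer is 536/13.

536/13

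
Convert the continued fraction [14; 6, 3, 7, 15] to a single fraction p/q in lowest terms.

29789/2104

Using pₖ = aₖpₖ₋₁ + pₖ₋₂ and qₖ = aₖqₖ₋₁ + qₖ₋₂:
  k=0: a=14, p=14, q=1
  k=1: a=6, p=85, q=6
  k=2: a=3, p=269, q=19
  k=3: a=7, p=1968, q=139
  k=4: a=15, p=29789, q=2104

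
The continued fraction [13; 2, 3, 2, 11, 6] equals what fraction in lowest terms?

14969/1114

Using pₖ = aₖpₖ₋₁ + pₖ₋₂ and qₖ = aₖqₖ₋₁ + qₖ₋₂:
  k=0: a=13, p=13, q=1
  k=1: a=2, p=27, q=2
  k=2: a=3, p=94, q=7
  k=3: a=2, p=215, q=16
  k=4: a=11, p=2459, q=183
  k=5: a=6, p=14969, q=1114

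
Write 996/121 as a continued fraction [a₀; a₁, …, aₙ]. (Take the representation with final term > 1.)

996 = 8*121 + 28
121 = 4*28 + 9
28 = 3*9 + 1
9 = 9*1 + 0  (stop)
So 996/121 = [8; 4, 3, 9].

[8; 4, 3, 9]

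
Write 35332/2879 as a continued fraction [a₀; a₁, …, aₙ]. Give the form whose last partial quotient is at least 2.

35332 = 12*2879 + 784
2879 = 3*784 + 527
784 = 1*527 + 257
527 = 2*257 + 13
257 = 19*13 + 10
13 = 1*10 + 3
10 = 3*3 + 1
3 = 3*1 + 0  (stop)
So 35332/2879 = [12; 3, 1, 2, 19, 1, 3, 3].

[12; 3, 1, 2, 19, 1, 3, 3]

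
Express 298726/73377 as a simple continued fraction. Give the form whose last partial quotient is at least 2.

[4; 14, 16, 18, 18]

298726 = 4*73377 + 5218
73377 = 14*5218 + 325
5218 = 16*325 + 18
325 = 18*18 + 1
18 = 18*1 + 0  (stop)
So 298726/73377 = [4; 14, 16, 18, 18].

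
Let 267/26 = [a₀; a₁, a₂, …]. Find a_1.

267 = 10·26 + 7   →  a_0 = 10
26 = 3·7 + 5   →  a_1 = 3

3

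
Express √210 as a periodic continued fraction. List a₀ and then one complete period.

a₀ = ⌊√210⌋ = 14.
With m₀=0, d₀=1 and mₖ₊₁ = dₖaₖ − mₖ, dₖ₊₁ = (n − mₖ₊₁²)/dₖ, aₖ₊₁ = ⌊(a₀+mₖ₊₁)/dₖ₊₁⌋:
  k=1: m=14, d=14, a=2
  k=2: m=14, d=1, a=28
d=1 and a=2a₀=28 at k=2, so the next step gives (m, d) = (14, 14) again — its k=1 value — and the period has length 2.

[14; 2, 28]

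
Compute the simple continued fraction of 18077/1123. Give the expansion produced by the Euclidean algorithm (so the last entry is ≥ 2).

18077 = 16·1123 + 109
1123 = 10·109 + 33
109 = 3·33 + 10
33 = 3·10 + 3
10 = 3·3 + 1
3 = 3·1 + 0  (stop)
So 18077/1123 = [16; 10, 3, 3, 3, 3].

[16; 10, 3, 3, 3, 3]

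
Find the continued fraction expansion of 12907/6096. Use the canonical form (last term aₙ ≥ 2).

12907 = 2×6096 + 715
6096 = 8×715 + 376
715 = 1×376 + 339
376 = 1×339 + 37
339 = 9×37 + 6
37 = 6×6 + 1
6 = 6×1 + 0  (stop)
So 12907/6096 = [2; 8, 1, 1, 9, 6, 6].

[2; 8, 1, 1, 9, 6, 6]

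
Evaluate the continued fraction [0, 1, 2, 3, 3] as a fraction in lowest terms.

23/33

Using pₖ = aₖpₖ₋₁ + pₖ₋₂ and qₖ = aₖqₖ₋₁ + qₖ₋₂:
  k=0: a=0, p=0, q=1
  k=1: a=1, p=1, q=1
  k=2: a=2, p=2, q=3
  k=3: a=3, p=7, q=10
  k=4: a=3, p=23, q=33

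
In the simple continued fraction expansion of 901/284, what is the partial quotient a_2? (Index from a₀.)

1

901 = 3·284 + 49   →  a_0 = 3
284 = 5·49 + 39   →  a_1 = 5
49 = 1·39 + 10   →  a_2 = 1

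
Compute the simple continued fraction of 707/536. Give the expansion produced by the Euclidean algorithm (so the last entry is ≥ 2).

707 = 1×536 + 171
536 = 3×171 + 23
171 = 7×23 + 10
23 = 2×10 + 3
10 = 3×3 + 1
3 = 3×1 + 0  (stop)
So 707/536 = [1; 3, 7, 2, 3, 3].

[1; 3, 7, 2, 3, 3]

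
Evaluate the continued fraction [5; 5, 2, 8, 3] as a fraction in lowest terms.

Using pₖ = aₖpₖ₋₁ + pₖ₋₂ and qₖ = aₖqₖ₋₁ + qₖ₋₂:
  k=0: a=5, p=5, q=1
  k=1: a=5, p=26, q=5
  k=2: a=2, p=57, q=11
  k=3: a=8, p=482, q=93
  k=4: a=3, p=1503, q=290

1503/290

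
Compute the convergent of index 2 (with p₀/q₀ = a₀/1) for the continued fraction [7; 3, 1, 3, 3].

Using pₖ = aₖpₖ₋₁ + pₖ₋₂, qₖ = aₖqₖ₋₁ + qₖ₋₂ (with p₋₁=1, p₋₂=0, q₋₁=0, q₋₂=1):
  k=0: a=7, p=7, q=1
  k=1: a=3, p=22, q=3
  k=2: a=1, p=29, q=4

29/4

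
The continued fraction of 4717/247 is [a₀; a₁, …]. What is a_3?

2

4717 = 19·247 + 24   →  a_0 = 19
247 = 10·24 + 7   →  a_1 = 10
24 = 3·7 + 3   →  a_2 = 3
7 = 2·3 + 1   →  a_3 = 2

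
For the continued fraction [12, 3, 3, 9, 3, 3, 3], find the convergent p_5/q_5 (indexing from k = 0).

11809/960

Using pₖ = aₖpₖ₋₁ + pₖ₋₂, qₖ = aₖqₖ₋₁ + qₖ₋₂ (with p₋₁=1, p₋₂=0, q₋₁=0, q₋₂=1):
  k=0: a=12, p=12, q=1
  k=1: a=3, p=37, q=3
  k=2: a=3, p=123, q=10
  k=3: a=9, p=1144, q=93
  k=4: a=3, p=3555, q=289
  k=5: a=3, p=11809, q=960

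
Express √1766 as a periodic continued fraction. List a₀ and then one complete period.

[42; 42, 84]

a₀ = ⌊√1766⌋ = 42.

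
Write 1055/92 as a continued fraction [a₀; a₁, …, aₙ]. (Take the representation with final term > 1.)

1055 = 11×92 + 43
92 = 2×43 + 6
43 = 7×6 + 1
6 = 6×1 + 0  (stop)
So 1055/92 = [11; 2, 7, 6].

[11; 2, 7, 6]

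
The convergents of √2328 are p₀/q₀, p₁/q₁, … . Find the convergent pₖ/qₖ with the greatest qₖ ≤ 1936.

74497/1544

√2328 = [48; 4, 96, …] (period length 2).
Convergents:
  p_0/q_0 = 48/1
  p_1/q_1 = 193/4
  p_2/q_2 = 18576/385
  p_3/q_3 = 74497/1544
  p_4/q_4 = 7170288/148609
q_3 = 1544 ≤ 1936 < 148609 = q_4, so the answer is 74497/1544.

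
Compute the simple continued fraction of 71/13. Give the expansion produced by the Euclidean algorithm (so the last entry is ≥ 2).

71 = 5×13 + 6
13 = 2×6 + 1
6 = 6×1 + 0  (stop)
So 71/13 = [5; 2, 6].

[5; 2, 6]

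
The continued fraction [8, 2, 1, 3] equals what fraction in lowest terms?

Using pₖ = aₖpₖ₋₁ + pₖ₋₂ and qₖ = aₖqₖ₋₁ + qₖ₋₂:
  k=0: a=8, p=8, q=1
  k=1: a=2, p=17, q=2
  k=2: a=1, p=25, q=3
  k=3: a=3, p=92, q=11

92/11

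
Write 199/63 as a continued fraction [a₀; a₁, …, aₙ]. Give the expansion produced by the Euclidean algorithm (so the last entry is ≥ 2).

[3; 6, 3, 3]

199 = 3×63 + 10
63 = 6×10 + 3
10 = 3×3 + 1
3 = 3×1 + 0  (stop)
So 199/63 = [3; 6, 3, 3].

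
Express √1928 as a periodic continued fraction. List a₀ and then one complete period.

a₀ = ⌊√1928⌋ = 43.
With m₀=0, d₀=1 and mₖ₊₁ = dₖaₖ − mₖ, dₖ₊₁ = (n − mₖ₊₁²)/dₖ, aₖ₊₁ = ⌊(a₀+mₖ₊₁)/dₖ₊₁⌋:
  k=1: m=43, d=79, a=1
  k=2: m=36, d=8, a=9
  k=3: m=36, d=79, a=1
  k=4: m=43, d=1, a=86
d=1 and a=2a₀=86 at k=4, so the next step gives (m, d) = (43, 79) again — its k=1 value — and the period has length 4.

[43; 1, 9, 1, 86]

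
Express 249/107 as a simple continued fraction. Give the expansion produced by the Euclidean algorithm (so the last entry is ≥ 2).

[2; 3, 17, 2]

249 = 2·107 + 35
107 = 3·35 + 2
35 = 17·2 + 1
2 = 2·1 + 0  (stop)
So 249/107 = [2; 3, 17, 2].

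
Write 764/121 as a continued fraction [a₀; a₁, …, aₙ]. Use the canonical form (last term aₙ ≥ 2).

764 = 6*121 + 38
121 = 3*38 + 7
38 = 5*7 + 3
7 = 2*3 + 1
3 = 3*1 + 0  (stop)
So 764/121 = [6; 3, 5, 2, 3].

[6; 3, 5, 2, 3]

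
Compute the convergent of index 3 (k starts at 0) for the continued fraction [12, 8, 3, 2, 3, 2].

Using pₖ = aₖpₖ₋₁ + pₖ₋₂, qₖ = aₖqₖ₋₁ + qₖ₋₂ (with p₋₁=1, p₋₂=0, q₋₁=0, q₋₂=1):
  k=0: a=12, p=12, q=1
  k=1: a=8, p=97, q=8
  k=2: a=3, p=303, q=25
  k=3: a=2, p=703, q=58

703/58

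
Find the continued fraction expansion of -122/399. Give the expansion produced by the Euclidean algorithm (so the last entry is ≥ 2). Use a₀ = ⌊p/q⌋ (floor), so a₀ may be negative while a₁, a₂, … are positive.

-122 = -1*399 + 277
399 = 1*277 + 122
277 = 2*122 + 33
122 = 3*33 + 23
33 = 1*23 + 10
23 = 2*10 + 3
10 = 3*3 + 1
3 = 3*1 + 0  (stop)
So -122/399 = [-1; 1, 2, 3, 1, 2, 3, 3].

[-1; 1, 2, 3, 1, 2, 3, 3]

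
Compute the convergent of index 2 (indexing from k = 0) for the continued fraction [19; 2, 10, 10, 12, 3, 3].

Using pₖ = aₖpₖ₋₁ + pₖ₋₂, qₖ = aₖqₖ₋₁ + qₖ₋₂ (with p₋₁=1, p₋₂=0, q₋₁=0, q₋₂=1):
  k=0: a=19, p=19, q=1
  k=1: a=2, p=39, q=2
  k=2: a=10, p=409, q=21

409/21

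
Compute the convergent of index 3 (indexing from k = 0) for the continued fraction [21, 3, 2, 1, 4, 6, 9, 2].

213/10

Using pₖ = aₖpₖ₋₁ + pₖ₋₂, qₖ = aₖqₖ₋₁ + qₖ₋₂ (with p₋₁=1, p₋₂=0, q₋₁=0, q₋₂=1):
  k=0: a=21, p=21, q=1
  k=1: a=3, p=64, q=3
  k=2: a=2, p=149, q=7
  k=3: a=1, p=213, q=10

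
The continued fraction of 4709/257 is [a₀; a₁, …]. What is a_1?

3

4709 = 18·257 + 83   →  a_0 = 18
257 = 3·83 + 8   →  a_1 = 3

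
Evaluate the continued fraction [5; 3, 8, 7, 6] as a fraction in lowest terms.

Fold from the inside: start with 6/1.
  7 + 1/6 = 43/6
  8 + 6/43 = 350/43
  3 + 43/350 = 1093/350
  5 + 350/1093 = 5815/1093

5815/1093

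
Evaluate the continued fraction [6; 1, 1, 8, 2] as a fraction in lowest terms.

Fold from the inside: start with 2/1.
  8 + 1/2 = 17/2
  1 + 2/17 = 19/17
  1 + 17/19 = 36/19
  6 + 19/36 = 235/36

235/36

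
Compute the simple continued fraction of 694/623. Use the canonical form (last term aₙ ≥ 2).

[1; 8, 1, 3, 2, 3, 2]

694 = 1*623 + 71
623 = 8*71 + 55
71 = 1*55 + 16
55 = 3*16 + 7
16 = 2*7 + 2
7 = 3*2 + 1
2 = 2*1 + 0  (stop)
So 694/623 = [1; 8, 1, 3, 2, 3, 2].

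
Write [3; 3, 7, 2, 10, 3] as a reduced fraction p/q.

Fold from the inside: start with 3/1.
  10 + 1/3 = 31/3
  2 + 3/31 = 65/31
  7 + 31/65 = 486/65
  3 + 65/486 = 1523/486
  3 + 486/1523 = 5055/1523

5055/1523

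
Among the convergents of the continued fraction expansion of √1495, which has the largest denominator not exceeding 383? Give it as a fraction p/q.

9009/233

√1495 = [38; 1, 1, 1, 76, …] (period length 4).
Convergents:
  p_0/q_0 = 38/1
  p_1/q_1 = 39/1
  p_2/q_2 = 77/2
  p_3/q_3 = 116/3
  p_4/q_4 = 8893/230
  p_5/q_5 = 9009/233
  p_6/q_6 = 17902/463
q_5 = 233 ≤ 383 < 463 = q_6, so the answer is 9009/233.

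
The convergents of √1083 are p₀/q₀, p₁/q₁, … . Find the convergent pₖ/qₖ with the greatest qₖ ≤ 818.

23859/725

√1083 = [32; 1, 9, 1, 64, …] (period length 4).
Convergents:
  p_0/q_0 = 32/1
  p_1/q_1 = 33/1
  p_2/q_2 = 329/10
  p_3/q_3 = 362/11
  p_4/q_4 = 23497/714
  p_5/q_5 = 23859/725
  p_6/q_6 = 238228/7239
q_5 = 725 ≤ 818 < 7239 = q_6, so the answer is 23859/725.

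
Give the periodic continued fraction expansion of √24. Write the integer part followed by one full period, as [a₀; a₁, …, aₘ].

a₀ = ⌊√24⌋ = 4.
With m₀=0, d₀=1 and mₖ₊₁ = dₖaₖ − mₖ, dₖ₊₁ = (n − mₖ₊₁²)/dₖ, aₖ₊₁ = ⌊(a₀+mₖ₊₁)/dₖ₊₁⌋:
  k=1: m=4, d=8, a=1
  k=2: m=4, d=1, a=8
d=1 and a=2a₀=8 at k=2, so the next step gives (m, d) = (4, 8) again — its k=1 value — and the period has length 2.

[4; 1, 8]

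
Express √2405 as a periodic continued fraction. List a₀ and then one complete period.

[49; 24, 1, 1, 24, 98]

a₀ = ⌊√2405⌋ = 49.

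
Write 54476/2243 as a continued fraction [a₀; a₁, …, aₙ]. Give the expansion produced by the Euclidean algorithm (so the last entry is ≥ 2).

[24; 3, 2, 14, 7, 3]

54476 = 24*2243 + 644
2243 = 3*644 + 311
644 = 2*311 + 22
311 = 14*22 + 3
22 = 7*3 + 1
3 = 3*1 + 0  (stop)
So 54476/2243 = [24; 3, 2, 14, 7, 3].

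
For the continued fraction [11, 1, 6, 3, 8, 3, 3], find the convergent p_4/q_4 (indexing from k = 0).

Using pₖ = aₖpₖ₋₁ + pₖ₋₂, qₖ = aₖqₖ₋₁ + qₖ₋₂ (with p₋₁=1, p₋₂=0, q₋₁=0, q₋₂=1):
  k=0: a=11, p=11, q=1
  k=1: a=1, p=12, q=1
  k=2: a=6, p=83, q=7
  k=3: a=3, p=261, q=22
  k=4: a=8, p=2171, q=183

2171/183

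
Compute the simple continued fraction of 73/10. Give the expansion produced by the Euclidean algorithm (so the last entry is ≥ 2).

73 = 7×10 + 3
10 = 3×3 + 1
3 = 3×1 + 0  (stop)
So 73/10 = [7; 3, 3].

[7; 3, 3]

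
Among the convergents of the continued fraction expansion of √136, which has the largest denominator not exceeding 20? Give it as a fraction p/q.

√136 = [11; 1, 1, 1, 22, …] (period length 4).
Convergents:
  p_0/q_0 = 11/1
  p_1/q_1 = 12/1
  p_2/q_2 = 23/2
  p_3/q_3 = 35/3
  p_4/q_4 = 793/68
q_3 = 3 ≤ 20 < 68 = q_4, so the answer is 35/3.

35/3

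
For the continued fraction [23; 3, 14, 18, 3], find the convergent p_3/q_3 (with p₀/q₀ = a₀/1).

18124/777

Using pₖ = aₖpₖ₋₁ + pₖ₋₂, qₖ = aₖqₖ₋₁ + qₖ₋₂ (with p₋₁=1, p₋₂=0, q₋₁=0, q₋₂=1):
  k=0: a=23, p=23, q=1
  k=1: a=3, p=70, q=3
  k=2: a=14, p=1003, q=43
  k=3: a=18, p=18124, q=777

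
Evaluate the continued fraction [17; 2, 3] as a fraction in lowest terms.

Fold from the inside: start with 3/1.
  2 + 1/3 = 7/3
  17 + 3/7 = 122/7

122/7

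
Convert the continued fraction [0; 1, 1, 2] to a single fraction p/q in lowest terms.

Using pₖ = aₖpₖ₋₁ + pₖ₋₂ and qₖ = aₖqₖ₋₁ + qₖ₋₂:
  k=0: a=0, p=0, q=1
  k=1: a=1, p=1, q=1
  k=2: a=1, p=1, q=2
  k=3: a=2, p=3, q=5

3/5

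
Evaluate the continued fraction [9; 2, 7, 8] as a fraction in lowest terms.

1155/122

Fold from the inside: start with 8/1.
  7 + 1/8 = 57/8
  2 + 8/57 = 122/57
  9 + 57/122 = 1155/122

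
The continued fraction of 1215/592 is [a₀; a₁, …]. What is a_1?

1215 = 2·592 + 31   →  a_0 = 2
592 = 19·31 + 3   →  a_1 = 19

19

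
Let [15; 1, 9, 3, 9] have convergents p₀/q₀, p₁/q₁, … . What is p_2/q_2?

159/10

Using pₖ = aₖpₖ₋₁ + pₖ₋₂, qₖ = aₖqₖ₋₁ + qₖ₋₂ (with p₋₁=1, p₋₂=0, q₋₁=0, q₋₂=1):
  k=0: a=15, p=15, q=1
  k=1: a=1, p=16, q=1
  k=2: a=9, p=159, q=10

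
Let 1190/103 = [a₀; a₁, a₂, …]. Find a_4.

1190 = 11·103 + 57   →  a_0 = 11
103 = 1·57 + 46   →  a_1 = 1
57 = 1·46 + 11   →  a_2 = 1
46 = 4·11 + 2   →  a_3 = 4
11 = 5·2 + 1   →  a_4 = 5

5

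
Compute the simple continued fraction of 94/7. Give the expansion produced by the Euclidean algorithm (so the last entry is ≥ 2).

[13; 2, 3]

94 = 13·7 + 3
7 = 2·3 + 1
3 = 3·1 + 0  (stop)
So 94/7 = [13; 2, 3].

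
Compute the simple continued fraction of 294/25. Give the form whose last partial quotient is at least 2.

294 = 11×25 + 19
25 = 1×19 + 6
19 = 3×6 + 1
6 = 6×1 + 0  (stop)
So 294/25 = [11; 1, 3, 6].

[11; 1, 3, 6]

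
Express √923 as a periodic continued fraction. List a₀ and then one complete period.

a₀ = ⌊√923⌋ = 30.
With m₀=0, d₀=1 and mₖ₊₁ = dₖaₖ − mₖ, dₖ₊₁ = (n − mₖ₊₁²)/dₖ, aₖ₊₁ = ⌊(a₀+mₖ₊₁)/dₖ₊₁⌋:
  k=1: m=30, d=23, a=2
  k=2: m=16, d=29, a=1
  k=3: m=13, d=26, a=1
  k=4: m=13, d=29, a=1
  k=5: m=16, d=23, a=2
  k=6: m=30, d=1, a=60
d=1 and a=2a₀=60 at k=6, so the next step gives (m, d) = (30, 23) again — its k=1 value — and the period has length 6.

[30; 2, 1, 1, 1, 2, 60]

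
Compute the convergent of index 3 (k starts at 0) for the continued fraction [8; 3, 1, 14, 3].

487/59

Using pₖ = aₖpₖ₋₁ + pₖ₋₂, qₖ = aₖqₖ₋₁ + qₖ₋₂ (with p₋₁=1, p₋₂=0, q₋₁=0, q₋₂=1):
  k=0: a=8, p=8, q=1
  k=1: a=3, p=25, q=3
  k=2: a=1, p=33, q=4
  k=3: a=14, p=487, q=59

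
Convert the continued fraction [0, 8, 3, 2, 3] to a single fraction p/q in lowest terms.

Using pₖ = aₖpₖ₋₁ + pₖ₋₂ and qₖ = aₖqₖ₋₁ + qₖ₋₂:
  k=0: a=0, p=0, q=1
  k=1: a=8, p=1, q=8
  k=2: a=3, p=3, q=25
  k=3: a=2, p=7, q=58
  k=4: a=3, p=24, q=199

24/199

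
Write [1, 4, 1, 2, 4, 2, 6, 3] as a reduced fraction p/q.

3357/2767

Fold from the inside: start with 3/1.
  6 + 1/3 = 19/3
  2 + 3/19 = 41/19
  4 + 19/41 = 183/41
  2 + 41/183 = 407/183
  1 + 183/407 = 590/407
  4 + 407/590 = 2767/590
  1 + 590/2767 = 3357/2767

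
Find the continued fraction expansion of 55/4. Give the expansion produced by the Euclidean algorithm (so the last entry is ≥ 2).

[13; 1, 3]

55 = 13·4 + 3
4 = 1·3 + 1
3 = 3·1 + 0  (stop)
So 55/4 = [13; 1, 3].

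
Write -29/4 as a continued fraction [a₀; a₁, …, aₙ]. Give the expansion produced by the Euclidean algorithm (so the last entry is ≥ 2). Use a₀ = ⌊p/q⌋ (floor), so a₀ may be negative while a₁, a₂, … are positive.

[-8; 1, 3]

-29 = -8·4 + 3
4 = 1·3 + 1
3 = 3·1 + 0  (stop)
So -29/4 = [-8; 1, 3].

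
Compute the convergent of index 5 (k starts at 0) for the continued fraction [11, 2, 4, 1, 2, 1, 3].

481/42

Using pₖ = aₖpₖ₋₁ + pₖ₋₂, qₖ = aₖqₖ₋₁ + qₖ₋₂ (with p₋₁=1, p₋₂=0, q₋₁=0, q₋₂=1):
  k=0: a=11, p=11, q=1
  k=1: a=2, p=23, q=2
  k=2: a=4, p=103, q=9
  k=3: a=1, p=126, q=11
  k=4: a=2, p=355, q=31
  k=5: a=1, p=481, q=42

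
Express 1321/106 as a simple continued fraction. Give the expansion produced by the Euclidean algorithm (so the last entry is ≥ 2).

1321 = 12*106 + 49
106 = 2*49 + 8
49 = 6*8 + 1
8 = 8*1 + 0  (stop)
So 1321/106 = [12; 2, 6, 8].

[12; 2, 6, 8]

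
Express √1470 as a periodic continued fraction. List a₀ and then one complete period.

a₀ = ⌊√1470⌋ = 38.
With m₀=0, d₀=1 and mₖ₊₁ = dₖaₖ − mₖ, dₖ₊₁ = (n − mₖ₊₁²)/dₖ, aₖ₊₁ = ⌊(a₀+mₖ₊₁)/dₖ₊₁⌋:
  k=1: m=38, d=26, a=2
  k=2: m=14, d=49, a=1
  k=3: m=35, d=5, a=14
  k=4: m=35, d=49, a=1
  k=5: m=14, d=26, a=2
  k=6: m=38, d=1, a=76
d=1 and a=2a₀=76 at k=6, so the next step gives (m, d) = (38, 26) again — its k=1 value — and the period has length 6.

[38; 2, 1, 14, 1, 2, 76]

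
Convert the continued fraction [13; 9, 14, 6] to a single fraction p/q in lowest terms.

Fold from the inside: start with 6/1.
  14 + 1/6 = 85/6
  9 + 6/85 = 771/85
  13 + 85/771 = 10108/771

10108/771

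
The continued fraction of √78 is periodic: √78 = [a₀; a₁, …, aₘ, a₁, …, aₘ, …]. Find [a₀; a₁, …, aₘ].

a₀ = ⌊√78⌋ = 8.

[8; 1, 4, 1, 16]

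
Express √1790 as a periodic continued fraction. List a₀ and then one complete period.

[42; 3, 4, 8, 4, 3, 84]

a₀ = ⌊√1790⌋ = 42.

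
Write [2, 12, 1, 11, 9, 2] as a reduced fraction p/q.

6172/2971

Fold from the inside: start with 2/1.
  9 + 1/2 = 19/2
  11 + 2/19 = 211/19
  1 + 19/211 = 230/211
  12 + 211/230 = 2971/230
  2 + 230/2971 = 6172/2971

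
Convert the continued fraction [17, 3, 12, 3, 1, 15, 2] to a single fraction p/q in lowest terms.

Fold from the inside: start with 2/1.
  15 + 1/2 = 31/2
  1 + 2/31 = 33/31
  3 + 31/33 = 130/33
  12 + 33/130 = 1593/130
  3 + 130/1593 = 4909/1593
  17 + 1593/4909 = 85046/4909

85046/4909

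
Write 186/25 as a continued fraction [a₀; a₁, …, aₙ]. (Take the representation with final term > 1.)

[7; 2, 3, 1, 2]

186 = 7*25 + 11
25 = 2*11 + 3
11 = 3*3 + 2
3 = 1*2 + 1
2 = 2*1 + 0  (stop)
So 186/25 = [7; 2, 3, 1, 2].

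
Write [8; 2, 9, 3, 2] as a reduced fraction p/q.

1161/137

Fold from the inside: start with 2/1.
  3 + 1/2 = 7/2
  9 + 2/7 = 65/7
  2 + 7/65 = 137/65
  8 + 65/137 = 1161/137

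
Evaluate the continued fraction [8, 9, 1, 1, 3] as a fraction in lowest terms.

543/67

Fold from the inside: start with 3/1.
  1 + 1/3 = 4/3
  1 + 3/4 = 7/4
  9 + 4/7 = 67/7
  8 + 7/67 = 543/67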